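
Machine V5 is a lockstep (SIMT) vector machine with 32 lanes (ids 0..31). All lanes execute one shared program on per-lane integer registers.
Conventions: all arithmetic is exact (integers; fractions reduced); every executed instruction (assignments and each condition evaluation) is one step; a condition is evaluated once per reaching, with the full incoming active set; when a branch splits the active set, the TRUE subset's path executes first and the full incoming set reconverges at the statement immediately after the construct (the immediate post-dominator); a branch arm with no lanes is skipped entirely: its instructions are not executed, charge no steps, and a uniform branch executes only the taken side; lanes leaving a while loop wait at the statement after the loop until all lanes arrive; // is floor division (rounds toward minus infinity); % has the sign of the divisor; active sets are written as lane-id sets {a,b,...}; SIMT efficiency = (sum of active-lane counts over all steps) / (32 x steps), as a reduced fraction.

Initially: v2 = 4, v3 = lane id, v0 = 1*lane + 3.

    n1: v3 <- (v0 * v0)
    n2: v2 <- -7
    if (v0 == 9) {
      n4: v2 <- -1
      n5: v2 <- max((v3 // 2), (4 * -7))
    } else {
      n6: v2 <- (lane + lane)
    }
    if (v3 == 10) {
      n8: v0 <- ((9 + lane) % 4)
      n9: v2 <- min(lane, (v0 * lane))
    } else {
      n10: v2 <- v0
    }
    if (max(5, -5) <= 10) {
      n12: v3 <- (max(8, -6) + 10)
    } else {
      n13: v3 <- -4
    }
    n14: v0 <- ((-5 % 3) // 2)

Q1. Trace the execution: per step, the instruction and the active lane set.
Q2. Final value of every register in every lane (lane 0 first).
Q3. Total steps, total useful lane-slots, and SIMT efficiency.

step 0: v3 <- (v0 * v0)              {0,1,2,3,4,5,6,7,8,9,10,11,12,13,14,15,16,17,18,19,20,21,22,23,24,25,26,27,28,29,30,31}
step 1: v2 <- -7                     {0,1,2,3,4,5,6,7,8,9,10,11,12,13,14,15,16,17,18,19,20,21,22,23,24,25,26,27,28,29,30,31}
step 2: eval (v0 == 9)               {0,1,2,3,4,5,6,7,8,9,10,11,12,13,14,15,16,17,18,19,20,21,22,23,24,25,26,27,28,29,30,31}
step 3: v2 <- -1                     {6}
step 4: v2 <- max((v3 // 2), (4 * -7)) {6}
step 5: v2 <- (lane + lane)          {0,1,2,3,4,5,7,8,9,10,11,12,13,14,15,16,17,18,19,20,21,22,23,24,25,26,27,28,29,30,31}
step 6: eval (v3 == 10)              {0,1,2,3,4,5,6,7,8,9,10,11,12,13,14,15,16,17,18,19,20,21,22,23,24,25,26,27,28,29,30,31}
step 7: v2 <- v0                     {0,1,2,3,4,5,6,7,8,9,10,11,12,13,14,15,16,17,18,19,20,21,22,23,24,25,26,27,28,29,30,31}
step 8: eval (max(5, -5) <= 10)      {0,1,2,3,4,5,6,7,8,9,10,11,12,13,14,15,16,17,18,19,20,21,22,23,24,25,26,27,28,29,30,31}
step 9: v3 <- (max(8, -6) + 10)      {0,1,2,3,4,5,6,7,8,9,10,11,12,13,14,15,16,17,18,19,20,21,22,23,24,25,26,27,28,29,30,31}
step 10: v0 <- ((-5 % 3) // 2)        {0,1,2,3,4,5,6,7,8,9,10,11,12,13,14,15,16,17,18,19,20,21,22,23,24,25,26,27,28,29,30,31}

Answer: 11 steps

v2: 3,4,5,6,7,8,9,10,11,12,13,14,15,16,17,18,19,20,21,22,23,24,25,26,27,28,29,30,31,32,33,34
v3: 18,18,18,18,18,18,18,18,18,18,18,18,18,18,18,18,18,18,18,18,18,18,18,18,18,18,18,18,18,18,18,18
v0: 0,0,0,0,0,0,0,0,0,0,0,0,0,0,0,0,0,0,0,0,0,0,0,0,0,0,0,0,0,0,0,0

steps = 11; useful = 289; efficiency = 289/352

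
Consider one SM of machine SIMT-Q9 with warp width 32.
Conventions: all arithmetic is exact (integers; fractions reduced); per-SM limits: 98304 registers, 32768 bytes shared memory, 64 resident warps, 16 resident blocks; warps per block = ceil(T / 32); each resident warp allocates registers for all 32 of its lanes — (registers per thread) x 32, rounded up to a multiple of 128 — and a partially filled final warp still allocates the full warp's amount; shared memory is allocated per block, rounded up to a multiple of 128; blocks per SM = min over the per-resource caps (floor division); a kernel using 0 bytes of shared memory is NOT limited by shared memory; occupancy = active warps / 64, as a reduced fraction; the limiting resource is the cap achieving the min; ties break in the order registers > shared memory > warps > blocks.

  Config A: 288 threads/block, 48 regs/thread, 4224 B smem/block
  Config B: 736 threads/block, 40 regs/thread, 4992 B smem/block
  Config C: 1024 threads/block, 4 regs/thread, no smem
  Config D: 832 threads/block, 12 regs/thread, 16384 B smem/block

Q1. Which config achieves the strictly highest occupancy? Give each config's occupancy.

occupancies: A 63/64, B 23/32, C 1, D 13/16

Answer: C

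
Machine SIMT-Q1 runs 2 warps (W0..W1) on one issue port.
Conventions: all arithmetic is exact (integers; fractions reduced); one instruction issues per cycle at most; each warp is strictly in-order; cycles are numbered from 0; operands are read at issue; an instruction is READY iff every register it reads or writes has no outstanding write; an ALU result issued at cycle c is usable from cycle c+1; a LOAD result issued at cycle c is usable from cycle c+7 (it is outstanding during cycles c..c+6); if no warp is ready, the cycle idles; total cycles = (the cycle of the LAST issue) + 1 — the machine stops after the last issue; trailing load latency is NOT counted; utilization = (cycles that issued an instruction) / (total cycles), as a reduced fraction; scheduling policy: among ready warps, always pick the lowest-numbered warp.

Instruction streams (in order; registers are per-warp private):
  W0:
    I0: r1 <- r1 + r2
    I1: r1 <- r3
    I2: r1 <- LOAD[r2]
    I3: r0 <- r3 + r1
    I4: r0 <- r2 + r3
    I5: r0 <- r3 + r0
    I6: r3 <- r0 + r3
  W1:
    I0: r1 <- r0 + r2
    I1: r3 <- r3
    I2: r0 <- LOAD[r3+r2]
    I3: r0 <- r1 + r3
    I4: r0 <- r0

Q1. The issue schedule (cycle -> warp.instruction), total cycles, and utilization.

cycle 0: W0.I0
cycle 1: W0.I1
cycle 2: W0.I2
cycle 3: W1.I0
cycle 4: W1.I1
cycle 5: W1.I2
cycle 6: idle
cycle 7: idle
cycle 8: idle
cycle 9: W0.I3
cycle 10: W0.I4
cycle 11: W0.I5
cycle 12: W0.I6
cycle 13: W1.I3
cycle 14: W1.I4

Answer: 15 cycles, utilization 4/5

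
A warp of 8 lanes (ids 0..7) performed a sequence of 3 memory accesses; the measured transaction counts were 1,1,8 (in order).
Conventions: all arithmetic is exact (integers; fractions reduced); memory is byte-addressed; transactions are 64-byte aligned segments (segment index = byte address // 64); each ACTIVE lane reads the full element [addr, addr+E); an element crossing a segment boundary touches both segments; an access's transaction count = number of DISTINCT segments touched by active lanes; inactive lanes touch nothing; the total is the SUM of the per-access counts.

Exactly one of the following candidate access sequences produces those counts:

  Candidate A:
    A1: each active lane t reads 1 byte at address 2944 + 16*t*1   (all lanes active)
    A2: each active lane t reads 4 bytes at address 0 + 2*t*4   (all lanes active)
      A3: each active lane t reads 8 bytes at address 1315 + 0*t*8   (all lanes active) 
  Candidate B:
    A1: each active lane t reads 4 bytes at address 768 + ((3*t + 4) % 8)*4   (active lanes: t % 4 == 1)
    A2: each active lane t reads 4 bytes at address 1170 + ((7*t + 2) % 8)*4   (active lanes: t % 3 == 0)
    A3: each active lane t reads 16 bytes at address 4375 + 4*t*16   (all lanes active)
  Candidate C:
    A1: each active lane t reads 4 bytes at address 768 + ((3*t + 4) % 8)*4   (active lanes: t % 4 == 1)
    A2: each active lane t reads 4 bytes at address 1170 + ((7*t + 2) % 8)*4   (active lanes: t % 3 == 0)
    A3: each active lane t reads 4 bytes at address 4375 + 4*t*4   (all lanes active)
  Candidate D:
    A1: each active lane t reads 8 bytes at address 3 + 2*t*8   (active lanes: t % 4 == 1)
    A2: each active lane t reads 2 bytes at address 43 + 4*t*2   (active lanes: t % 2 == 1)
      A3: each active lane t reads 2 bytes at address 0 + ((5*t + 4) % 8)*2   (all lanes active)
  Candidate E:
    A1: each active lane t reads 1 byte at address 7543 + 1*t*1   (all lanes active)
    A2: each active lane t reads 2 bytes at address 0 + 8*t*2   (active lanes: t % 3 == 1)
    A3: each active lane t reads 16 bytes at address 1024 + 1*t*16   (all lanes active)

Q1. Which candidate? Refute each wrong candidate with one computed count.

A: A1 gives 2 transactions, not 1
C: A3 gives 3 transactions, not 8
D: A1 gives 2 transactions, not 1
E: A2 gives 2 transactions, not 1
B: all counts match (1,1,8)

Answer: B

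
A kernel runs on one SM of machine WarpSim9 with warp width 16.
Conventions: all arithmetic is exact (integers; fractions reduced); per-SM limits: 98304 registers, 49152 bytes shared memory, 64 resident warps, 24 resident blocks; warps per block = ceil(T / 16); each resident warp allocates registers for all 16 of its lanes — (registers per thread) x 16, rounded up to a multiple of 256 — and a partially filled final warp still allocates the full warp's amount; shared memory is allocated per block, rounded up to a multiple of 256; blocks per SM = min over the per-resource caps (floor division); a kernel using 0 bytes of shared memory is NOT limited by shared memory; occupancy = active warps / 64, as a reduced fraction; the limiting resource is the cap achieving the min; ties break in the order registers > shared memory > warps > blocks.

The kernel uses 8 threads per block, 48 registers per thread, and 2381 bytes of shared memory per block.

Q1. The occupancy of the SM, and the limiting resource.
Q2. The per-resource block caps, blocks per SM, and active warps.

Answer: occupancy 19/64, limited by shared memory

registers: 128 blocks
shared memory: 19 blocks
warps: 64 blocks
blocks: 24 blocks

Answer: 19 blocks, 19 active warps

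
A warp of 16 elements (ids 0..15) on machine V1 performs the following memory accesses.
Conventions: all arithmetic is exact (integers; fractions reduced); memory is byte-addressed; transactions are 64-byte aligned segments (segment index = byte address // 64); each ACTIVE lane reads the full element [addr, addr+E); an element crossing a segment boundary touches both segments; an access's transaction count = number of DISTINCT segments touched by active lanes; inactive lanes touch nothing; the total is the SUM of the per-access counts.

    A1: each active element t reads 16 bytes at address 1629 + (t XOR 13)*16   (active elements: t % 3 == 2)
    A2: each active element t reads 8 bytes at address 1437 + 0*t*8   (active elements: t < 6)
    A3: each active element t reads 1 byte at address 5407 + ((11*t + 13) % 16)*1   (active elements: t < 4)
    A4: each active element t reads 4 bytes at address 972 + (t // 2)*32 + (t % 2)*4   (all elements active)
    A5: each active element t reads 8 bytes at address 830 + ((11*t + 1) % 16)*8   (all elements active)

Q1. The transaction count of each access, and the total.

A1: 3 transactions
A2: 1 transaction
A3: 1 transaction
A4: 4 transactions
A5: 3 transactions

Answer: 3,1,1,4,3; total 12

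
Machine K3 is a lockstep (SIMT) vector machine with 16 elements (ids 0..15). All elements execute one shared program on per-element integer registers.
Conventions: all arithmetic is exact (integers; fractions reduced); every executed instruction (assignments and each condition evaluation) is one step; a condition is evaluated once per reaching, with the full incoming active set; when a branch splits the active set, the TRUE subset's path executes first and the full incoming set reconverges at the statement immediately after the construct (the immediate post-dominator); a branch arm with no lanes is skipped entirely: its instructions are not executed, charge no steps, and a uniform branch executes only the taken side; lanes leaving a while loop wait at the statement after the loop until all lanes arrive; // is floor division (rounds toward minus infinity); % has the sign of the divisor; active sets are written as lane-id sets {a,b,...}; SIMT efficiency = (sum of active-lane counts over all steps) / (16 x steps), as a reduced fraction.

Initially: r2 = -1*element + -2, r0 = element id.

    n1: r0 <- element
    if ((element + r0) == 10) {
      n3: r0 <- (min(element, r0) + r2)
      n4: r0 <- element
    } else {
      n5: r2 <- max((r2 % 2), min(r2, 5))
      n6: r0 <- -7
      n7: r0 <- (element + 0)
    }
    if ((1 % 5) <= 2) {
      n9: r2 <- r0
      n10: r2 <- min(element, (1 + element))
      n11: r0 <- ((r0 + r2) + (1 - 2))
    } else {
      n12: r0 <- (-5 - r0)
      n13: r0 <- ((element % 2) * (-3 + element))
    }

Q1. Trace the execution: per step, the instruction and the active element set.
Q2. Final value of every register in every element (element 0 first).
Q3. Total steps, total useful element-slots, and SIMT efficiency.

step 0: r0 <- element                {0,1,2,3,4,5,6,7,8,9,10,11,12,13,14,15}
step 1: eval ((element + r0) == 10)  {0,1,2,3,4,5,6,7,8,9,10,11,12,13,14,15}
step 2: r0 <- (min(element, r0) + r2) {5}
step 3: r0 <- element                {5}
step 4: r2 <- max((r2 % 2), min(r2, 5)) {0,1,2,3,4,6,7,8,9,10,11,12,13,14,15}
step 5: r0 <- -7                     {0,1,2,3,4,6,7,8,9,10,11,12,13,14,15}
step 6: r0 <- (element + 0)          {0,1,2,3,4,6,7,8,9,10,11,12,13,14,15}
step 7: eval ((1 % 5) <= 2)          {0,1,2,3,4,5,6,7,8,9,10,11,12,13,14,15}
step 8: r2 <- r0                     {0,1,2,3,4,5,6,7,8,9,10,11,12,13,14,15}
step 9: r2 <- min(element, (1 + element)) {0,1,2,3,4,5,6,7,8,9,10,11,12,13,14,15}
step 10: r0 <- ((r0 + r2) + (1 - 2))  {0,1,2,3,4,5,6,7,8,9,10,11,12,13,14,15}

Answer: 11 steps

r2: 0,1,2,3,4,5,6,7,8,9,10,11,12,13,14,15
r0: -1,1,3,5,7,9,11,13,15,17,19,21,23,25,27,29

steps = 11; useful = 143; efficiency = 143/176 = 13/16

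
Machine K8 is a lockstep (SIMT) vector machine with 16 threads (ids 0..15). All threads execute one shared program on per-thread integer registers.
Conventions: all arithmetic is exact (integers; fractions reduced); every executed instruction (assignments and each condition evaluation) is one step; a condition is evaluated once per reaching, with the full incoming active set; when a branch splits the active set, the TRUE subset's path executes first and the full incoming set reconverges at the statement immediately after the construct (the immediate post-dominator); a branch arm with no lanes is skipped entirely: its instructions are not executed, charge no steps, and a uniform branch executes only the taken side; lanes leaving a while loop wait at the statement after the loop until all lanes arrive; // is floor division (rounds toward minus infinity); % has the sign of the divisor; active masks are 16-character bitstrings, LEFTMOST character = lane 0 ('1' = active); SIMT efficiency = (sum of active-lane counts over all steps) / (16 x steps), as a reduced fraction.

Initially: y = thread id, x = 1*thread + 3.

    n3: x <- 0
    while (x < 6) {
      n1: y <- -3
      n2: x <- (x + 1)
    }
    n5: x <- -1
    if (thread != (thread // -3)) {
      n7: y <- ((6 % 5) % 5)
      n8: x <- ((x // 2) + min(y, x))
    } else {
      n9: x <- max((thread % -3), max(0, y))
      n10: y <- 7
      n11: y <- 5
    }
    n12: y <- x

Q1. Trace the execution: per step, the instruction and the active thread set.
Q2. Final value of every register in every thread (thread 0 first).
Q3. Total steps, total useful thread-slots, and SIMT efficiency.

step 0: x <- 0                       1111111111111111
step 1: eval (x < 6)                 1111111111111111
step 2: y <- -3                      1111111111111111
step 3: x <- (x + 1)                 1111111111111111
step 4: eval (x < 6)                 1111111111111111
step 5: y <- -3                      1111111111111111
step 6: x <- (x + 1)                 1111111111111111
step 7: eval (x < 6)                 1111111111111111
step 8: y <- -3                      1111111111111111
step 9: x <- (x + 1)                 1111111111111111
step 10: eval (x < 6)                 1111111111111111
step 11: y <- -3                      1111111111111111
step 12: x <- (x + 1)                 1111111111111111
step 13: eval (x < 6)                 1111111111111111
step 14: y <- -3                      1111111111111111
step 15: x <- (x + 1)                 1111111111111111
step 16: eval (x < 6)                 1111111111111111
step 17: y <- -3                      1111111111111111
step 18: x <- (x + 1)                 1111111111111111
step 19: eval (x < 6)                 1111111111111111
step 20: x <- -1                      1111111111111111
step 21: eval (thread != (thread // -3)) 1111111111111111
step 22: y <- ((6 % 5) % 5)           0111111111111111
step 23: x <- ((x // 2) + min(y, x))  0111111111111111
step 24: x <- max((thread % -3), max(0, y)) 1000000000000000
step 25: y <- 7                       1000000000000000
step 26: y <- 5                       1000000000000000
step 27: y <- x                       1111111111111111

Answer: 28 steps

y: 0,-2,-2,-2,-2,-2,-2,-2,-2,-2,-2,-2,-2,-2,-2,-2
x: 0,-2,-2,-2,-2,-2,-2,-2,-2,-2,-2,-2,-2,-2,-2,-2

steps = 28; useful = 401; efficiency = 401/448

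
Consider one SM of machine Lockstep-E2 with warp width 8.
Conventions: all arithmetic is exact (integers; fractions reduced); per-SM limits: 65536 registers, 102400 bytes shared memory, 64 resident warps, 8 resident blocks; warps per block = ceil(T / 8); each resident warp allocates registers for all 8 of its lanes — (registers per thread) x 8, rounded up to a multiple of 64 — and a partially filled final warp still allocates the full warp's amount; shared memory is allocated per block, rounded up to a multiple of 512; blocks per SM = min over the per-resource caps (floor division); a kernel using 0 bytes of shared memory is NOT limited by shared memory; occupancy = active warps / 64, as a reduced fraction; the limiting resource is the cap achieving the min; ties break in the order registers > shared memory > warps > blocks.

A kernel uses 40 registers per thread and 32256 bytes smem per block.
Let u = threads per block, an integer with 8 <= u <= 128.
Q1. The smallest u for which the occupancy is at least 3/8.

Answer: u = 57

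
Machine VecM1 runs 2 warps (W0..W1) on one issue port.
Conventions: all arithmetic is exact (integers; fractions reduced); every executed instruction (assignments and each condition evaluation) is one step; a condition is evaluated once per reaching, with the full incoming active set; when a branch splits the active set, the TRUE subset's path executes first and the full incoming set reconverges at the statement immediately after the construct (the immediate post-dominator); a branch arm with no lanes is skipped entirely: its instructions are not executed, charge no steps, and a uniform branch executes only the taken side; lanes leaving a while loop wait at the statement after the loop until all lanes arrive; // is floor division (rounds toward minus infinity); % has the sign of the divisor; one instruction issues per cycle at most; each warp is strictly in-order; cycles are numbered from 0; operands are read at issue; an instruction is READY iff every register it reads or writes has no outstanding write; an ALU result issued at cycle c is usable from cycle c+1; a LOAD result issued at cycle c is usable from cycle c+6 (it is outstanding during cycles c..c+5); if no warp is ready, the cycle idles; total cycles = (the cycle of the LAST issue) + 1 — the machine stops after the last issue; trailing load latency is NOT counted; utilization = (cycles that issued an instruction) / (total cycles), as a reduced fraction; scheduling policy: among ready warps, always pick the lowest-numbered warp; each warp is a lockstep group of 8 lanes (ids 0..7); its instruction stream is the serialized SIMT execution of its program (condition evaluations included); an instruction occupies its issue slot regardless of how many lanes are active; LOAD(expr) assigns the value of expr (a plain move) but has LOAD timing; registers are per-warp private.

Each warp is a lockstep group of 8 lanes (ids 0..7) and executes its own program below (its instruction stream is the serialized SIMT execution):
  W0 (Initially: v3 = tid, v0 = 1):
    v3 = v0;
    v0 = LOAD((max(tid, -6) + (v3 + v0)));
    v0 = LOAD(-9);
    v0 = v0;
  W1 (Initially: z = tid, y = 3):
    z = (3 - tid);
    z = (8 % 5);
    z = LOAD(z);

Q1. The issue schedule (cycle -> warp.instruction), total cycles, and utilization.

cycle 0: W0.I0
cycle 1: W0.I1
cycle 2: W1.I0
cycle 3: W1.I1
cycle 4: W1.I2
cycle 5: idle
cycle 6: idle
cycle 7: W0.I2
cycle 8: idle
cycle 9: idle
cycle 10: idle
cycle 11: idle
cycle 12: idle
cycle 13: W0.I3

Answer: 14 cycles, utilization 1/2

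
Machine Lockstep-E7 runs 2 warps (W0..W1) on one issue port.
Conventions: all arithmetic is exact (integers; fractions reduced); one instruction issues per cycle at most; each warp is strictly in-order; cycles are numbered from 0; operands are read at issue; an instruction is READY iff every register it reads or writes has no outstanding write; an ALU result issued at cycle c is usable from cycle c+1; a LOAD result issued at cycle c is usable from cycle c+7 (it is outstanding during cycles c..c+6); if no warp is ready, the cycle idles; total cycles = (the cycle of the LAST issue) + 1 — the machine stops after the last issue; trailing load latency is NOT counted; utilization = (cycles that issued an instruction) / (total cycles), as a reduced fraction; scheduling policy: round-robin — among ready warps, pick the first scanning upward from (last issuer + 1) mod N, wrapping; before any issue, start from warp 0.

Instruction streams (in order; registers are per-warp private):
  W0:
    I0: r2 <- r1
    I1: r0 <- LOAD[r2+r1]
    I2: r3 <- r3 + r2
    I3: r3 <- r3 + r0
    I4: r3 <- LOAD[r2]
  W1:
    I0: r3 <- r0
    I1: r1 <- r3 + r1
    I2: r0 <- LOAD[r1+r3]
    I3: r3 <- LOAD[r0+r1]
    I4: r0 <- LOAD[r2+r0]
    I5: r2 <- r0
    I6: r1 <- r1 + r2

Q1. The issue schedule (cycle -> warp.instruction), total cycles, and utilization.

cycle 0: W0.I0
cycle 1: W1.I0
cycle 2: W0.I1
cycle 3: W1.I1
cycle 4: W0.I2
cycle 5: W1.I2
cycle 6: idle
cycle 7: idle
cycle 8: idle
cycle 9: W0.I3
cycle 10: W0.I4
cycle 11: idle
cycle 12: W1.I3
cycle 13: W1.I4
cycle 14: idle
cycle 15: idle
cycle 16: idle
cycle 17: idle
cycle 18: idle
cycle 19: idle
cycle 20: W1.I5
cycle 21: W1.I6

Answer: 22 cycles, utilization 6/11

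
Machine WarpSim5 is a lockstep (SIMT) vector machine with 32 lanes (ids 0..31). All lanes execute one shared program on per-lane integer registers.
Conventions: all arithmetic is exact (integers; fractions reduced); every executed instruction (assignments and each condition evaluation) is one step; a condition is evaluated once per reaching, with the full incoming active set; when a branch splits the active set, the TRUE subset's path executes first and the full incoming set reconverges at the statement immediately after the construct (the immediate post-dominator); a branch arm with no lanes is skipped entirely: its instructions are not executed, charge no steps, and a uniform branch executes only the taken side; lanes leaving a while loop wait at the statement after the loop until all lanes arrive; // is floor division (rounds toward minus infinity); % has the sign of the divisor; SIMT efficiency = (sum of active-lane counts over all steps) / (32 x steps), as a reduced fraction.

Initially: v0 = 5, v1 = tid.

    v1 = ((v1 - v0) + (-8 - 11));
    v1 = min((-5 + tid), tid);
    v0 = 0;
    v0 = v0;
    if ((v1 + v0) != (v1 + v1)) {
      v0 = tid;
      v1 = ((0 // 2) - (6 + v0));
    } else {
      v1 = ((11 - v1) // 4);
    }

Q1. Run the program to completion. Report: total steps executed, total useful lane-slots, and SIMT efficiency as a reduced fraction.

Answer: 8 steps, 223 useful, 223/256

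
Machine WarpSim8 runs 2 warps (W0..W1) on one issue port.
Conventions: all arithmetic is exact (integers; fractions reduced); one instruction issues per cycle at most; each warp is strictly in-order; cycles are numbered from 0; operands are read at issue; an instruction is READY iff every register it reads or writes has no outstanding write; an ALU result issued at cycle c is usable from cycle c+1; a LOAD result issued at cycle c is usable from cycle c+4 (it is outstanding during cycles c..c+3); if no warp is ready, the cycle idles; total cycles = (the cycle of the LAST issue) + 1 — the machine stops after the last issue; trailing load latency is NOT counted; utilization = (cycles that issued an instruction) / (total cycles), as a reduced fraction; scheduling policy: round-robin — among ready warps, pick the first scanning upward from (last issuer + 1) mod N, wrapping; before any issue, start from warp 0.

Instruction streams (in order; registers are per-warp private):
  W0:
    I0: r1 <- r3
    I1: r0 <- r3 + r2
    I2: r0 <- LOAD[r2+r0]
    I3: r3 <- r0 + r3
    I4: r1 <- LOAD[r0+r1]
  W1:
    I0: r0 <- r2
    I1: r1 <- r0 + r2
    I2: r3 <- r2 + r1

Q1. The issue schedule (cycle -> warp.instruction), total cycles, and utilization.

cycle 0: W0.I0
cycle 1: W1.I0
cycle 2: W0.I1
cycle 3: W1.I1
cycle 4: W0.I2
cycle 5: W1.I2
cycle 6: idle
cycle 7: idle
cycle 8: W0.I3
cycle 9: W0.I4

Answer: 10 cycles, utilization 4/5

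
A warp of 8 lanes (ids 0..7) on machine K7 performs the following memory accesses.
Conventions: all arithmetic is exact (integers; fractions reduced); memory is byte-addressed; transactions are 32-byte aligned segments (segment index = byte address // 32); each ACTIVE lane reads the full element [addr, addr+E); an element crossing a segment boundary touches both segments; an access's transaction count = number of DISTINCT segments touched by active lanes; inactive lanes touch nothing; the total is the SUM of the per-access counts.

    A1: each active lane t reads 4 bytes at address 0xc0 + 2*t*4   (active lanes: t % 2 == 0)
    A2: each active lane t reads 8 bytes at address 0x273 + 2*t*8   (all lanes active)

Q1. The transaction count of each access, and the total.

A1: 2 transactions
A2: 5 transactions

Answer: 2,5; total 7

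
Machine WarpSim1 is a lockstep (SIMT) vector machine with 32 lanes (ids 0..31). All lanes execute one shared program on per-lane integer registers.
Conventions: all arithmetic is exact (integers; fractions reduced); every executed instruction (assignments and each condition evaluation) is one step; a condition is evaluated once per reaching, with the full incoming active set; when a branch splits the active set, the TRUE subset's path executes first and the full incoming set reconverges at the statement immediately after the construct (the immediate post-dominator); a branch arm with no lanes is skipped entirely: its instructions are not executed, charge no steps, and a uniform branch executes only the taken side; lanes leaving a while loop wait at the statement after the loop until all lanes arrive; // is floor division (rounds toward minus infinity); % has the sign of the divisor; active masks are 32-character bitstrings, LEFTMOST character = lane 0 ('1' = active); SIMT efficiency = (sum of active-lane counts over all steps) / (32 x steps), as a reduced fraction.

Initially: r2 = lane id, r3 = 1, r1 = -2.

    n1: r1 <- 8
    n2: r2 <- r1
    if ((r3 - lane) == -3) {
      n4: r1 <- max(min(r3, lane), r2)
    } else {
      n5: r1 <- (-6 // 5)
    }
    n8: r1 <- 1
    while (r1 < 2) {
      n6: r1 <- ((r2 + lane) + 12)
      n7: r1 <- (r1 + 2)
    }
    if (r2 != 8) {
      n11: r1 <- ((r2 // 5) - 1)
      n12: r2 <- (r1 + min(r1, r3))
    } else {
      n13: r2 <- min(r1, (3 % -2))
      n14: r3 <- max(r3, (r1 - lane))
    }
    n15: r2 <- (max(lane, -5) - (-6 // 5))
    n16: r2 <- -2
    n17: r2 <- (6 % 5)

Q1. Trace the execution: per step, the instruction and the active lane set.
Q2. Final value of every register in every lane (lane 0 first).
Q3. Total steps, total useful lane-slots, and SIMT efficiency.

step 0: r1 <- 8                      11111111111111111111111111111111
step 1: r2 <- r1                     11111111111111111111111111111111
step 2: eval ((r3 - lane) == -3)     11111111111111111111111111111111
step 3: r1 <- max(min(r3, lane), r2) 00001000000000000000000000000000
step 4: r1 <- (-6 // 5)              11110111111111111111111111111111
step 5: r1 <- 1                      11111111111111111111111111111111
step 6: eval (r1 < 2)                11111111111111111111111111111111
step 7: r1 <- ((r2 + lane) + 12)     11111111111111111111111111111111
step 8: r1 <- (r1 + 2)               11111111111111111111111111111111
step 9: eval (r1 < 2)                11111111111111111111111111111111
step 10: eval (r2 != 8)               11111111111111111111111111111111
step 11: r2 <- min(r1, (3 % -2))      11111111111111111111111111111111
step 12: r3 <- max(r3, (r1 - lane))   11111111111111111111111111111111
step 13: r2 <- (max(lane, -5) - (-6 // 5)) 11111111111111111111111111111111
step 14: r2 <- -2                     11111111111111111111111111111111
step 15: r2 <- (6 % 5)                11111111111111111111111111111111

Answer: 16 steps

r2: 1,1,1,1,1,1,1,1,1,1,1,1,1,1,1,1,1,1,1,1,1,1,1,1,1,1,1,1,1,1,1,1
r3: 22,22,22,22,22,22,22,22,22,22,22,22,22,22,22,22,22,22,22,22,22,22,22,22,22,22,22,22,22,22,22,22
r1: 22,23,24,25,26,27,28,29,30,31,32,33,34,35,36,37,38,39,40,41,42,43,44,45,46,47,48,49,50,51,52,53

steps = 16; useful = 480; efficiency = 480/512 = 15/16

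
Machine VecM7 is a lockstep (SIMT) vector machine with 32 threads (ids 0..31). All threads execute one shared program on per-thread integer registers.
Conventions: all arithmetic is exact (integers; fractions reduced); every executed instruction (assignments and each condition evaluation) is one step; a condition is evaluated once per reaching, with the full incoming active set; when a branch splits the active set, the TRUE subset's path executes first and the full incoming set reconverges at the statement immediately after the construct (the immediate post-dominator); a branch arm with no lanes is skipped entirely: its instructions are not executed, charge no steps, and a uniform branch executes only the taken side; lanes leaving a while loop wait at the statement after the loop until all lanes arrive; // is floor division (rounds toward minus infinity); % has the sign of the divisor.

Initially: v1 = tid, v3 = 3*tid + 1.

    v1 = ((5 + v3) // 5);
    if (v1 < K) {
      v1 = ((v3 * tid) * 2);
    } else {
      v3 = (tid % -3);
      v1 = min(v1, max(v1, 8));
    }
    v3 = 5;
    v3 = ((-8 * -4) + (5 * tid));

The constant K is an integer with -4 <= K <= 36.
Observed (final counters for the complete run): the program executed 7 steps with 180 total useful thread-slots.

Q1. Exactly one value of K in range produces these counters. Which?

Answer: K = 8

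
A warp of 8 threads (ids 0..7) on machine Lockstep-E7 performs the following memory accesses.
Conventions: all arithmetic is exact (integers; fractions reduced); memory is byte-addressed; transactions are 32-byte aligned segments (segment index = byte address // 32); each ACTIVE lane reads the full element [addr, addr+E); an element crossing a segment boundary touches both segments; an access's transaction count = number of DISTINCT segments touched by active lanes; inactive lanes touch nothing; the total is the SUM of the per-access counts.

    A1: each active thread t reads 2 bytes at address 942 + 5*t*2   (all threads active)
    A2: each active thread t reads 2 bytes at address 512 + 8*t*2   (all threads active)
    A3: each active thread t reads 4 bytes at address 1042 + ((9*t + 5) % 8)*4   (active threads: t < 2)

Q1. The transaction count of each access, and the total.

A1: 3 transactions
A2: 4 transactions
A3: 1 transaction

Answer: 3,4,1; total 8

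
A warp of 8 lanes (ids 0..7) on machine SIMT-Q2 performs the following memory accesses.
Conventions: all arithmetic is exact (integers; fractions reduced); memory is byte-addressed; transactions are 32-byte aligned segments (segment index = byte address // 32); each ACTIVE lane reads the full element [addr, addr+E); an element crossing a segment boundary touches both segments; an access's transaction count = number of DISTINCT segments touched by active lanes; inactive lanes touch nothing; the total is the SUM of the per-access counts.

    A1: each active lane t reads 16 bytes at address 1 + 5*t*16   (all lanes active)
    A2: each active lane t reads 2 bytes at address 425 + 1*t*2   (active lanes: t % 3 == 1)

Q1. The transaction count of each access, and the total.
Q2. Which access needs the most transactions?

A1: 12 transactions
A2: 1 transaction

Answer: 12,1; total 13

Answer: A1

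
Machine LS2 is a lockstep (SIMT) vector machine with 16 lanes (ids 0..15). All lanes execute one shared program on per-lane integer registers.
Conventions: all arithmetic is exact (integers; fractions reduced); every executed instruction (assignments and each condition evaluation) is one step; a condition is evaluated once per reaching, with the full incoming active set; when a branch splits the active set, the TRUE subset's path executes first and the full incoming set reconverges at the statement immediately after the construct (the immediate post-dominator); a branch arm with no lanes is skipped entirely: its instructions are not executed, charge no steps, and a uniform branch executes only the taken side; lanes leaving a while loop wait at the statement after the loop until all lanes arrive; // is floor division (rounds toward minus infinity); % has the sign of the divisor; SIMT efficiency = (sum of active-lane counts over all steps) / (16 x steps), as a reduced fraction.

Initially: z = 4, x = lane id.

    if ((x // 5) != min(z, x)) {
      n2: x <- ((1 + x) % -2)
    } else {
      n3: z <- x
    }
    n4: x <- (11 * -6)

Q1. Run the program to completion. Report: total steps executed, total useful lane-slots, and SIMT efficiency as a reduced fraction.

Answer: 4 steps, 48 useful, 3/4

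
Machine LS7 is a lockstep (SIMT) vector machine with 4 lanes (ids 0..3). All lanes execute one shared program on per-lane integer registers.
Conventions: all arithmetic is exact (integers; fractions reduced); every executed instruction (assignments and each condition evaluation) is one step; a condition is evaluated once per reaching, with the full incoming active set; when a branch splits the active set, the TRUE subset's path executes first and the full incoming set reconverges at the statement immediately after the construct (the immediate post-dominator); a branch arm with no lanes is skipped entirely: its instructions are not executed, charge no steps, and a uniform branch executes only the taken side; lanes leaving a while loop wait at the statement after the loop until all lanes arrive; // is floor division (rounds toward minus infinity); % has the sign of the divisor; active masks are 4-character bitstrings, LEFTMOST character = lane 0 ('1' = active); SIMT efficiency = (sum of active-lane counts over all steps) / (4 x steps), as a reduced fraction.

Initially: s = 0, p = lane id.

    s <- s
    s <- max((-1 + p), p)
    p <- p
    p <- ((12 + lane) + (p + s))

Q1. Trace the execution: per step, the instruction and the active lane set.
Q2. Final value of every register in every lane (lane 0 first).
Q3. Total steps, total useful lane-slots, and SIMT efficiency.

step 0: s <- s                       1111
step 1: s <- max((-1 + p), p)        1111
step 2: p <- p                       1111
step 3: p <- ((12 + lane) + (p + s)) 1111

Answer: 4 steps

s: 0,1,2,3
p: 12,15,18,21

steps = 4; useful = 16; efficiency = 16/16 = 1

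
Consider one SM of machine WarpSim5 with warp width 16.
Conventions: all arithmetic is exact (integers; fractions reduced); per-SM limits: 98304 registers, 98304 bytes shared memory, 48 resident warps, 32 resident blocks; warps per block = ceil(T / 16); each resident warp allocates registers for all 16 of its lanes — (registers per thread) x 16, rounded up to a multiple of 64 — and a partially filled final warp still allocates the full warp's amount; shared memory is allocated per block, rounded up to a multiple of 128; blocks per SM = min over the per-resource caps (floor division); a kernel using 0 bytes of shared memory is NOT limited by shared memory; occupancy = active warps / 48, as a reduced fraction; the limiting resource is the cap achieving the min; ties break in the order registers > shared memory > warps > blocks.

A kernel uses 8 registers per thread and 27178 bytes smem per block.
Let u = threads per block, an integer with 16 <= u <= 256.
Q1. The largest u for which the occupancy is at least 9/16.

Answer: u = 256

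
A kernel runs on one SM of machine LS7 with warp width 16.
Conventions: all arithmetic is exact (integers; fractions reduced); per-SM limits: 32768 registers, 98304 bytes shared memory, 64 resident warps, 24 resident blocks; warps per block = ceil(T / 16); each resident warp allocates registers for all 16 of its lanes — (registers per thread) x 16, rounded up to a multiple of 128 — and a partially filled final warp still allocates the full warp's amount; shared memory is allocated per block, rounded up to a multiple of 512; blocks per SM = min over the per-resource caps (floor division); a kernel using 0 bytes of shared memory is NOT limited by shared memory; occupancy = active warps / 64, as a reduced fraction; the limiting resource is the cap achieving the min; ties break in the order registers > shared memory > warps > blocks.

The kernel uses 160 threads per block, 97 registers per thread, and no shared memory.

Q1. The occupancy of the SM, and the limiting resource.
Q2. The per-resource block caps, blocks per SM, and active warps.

Answer: occupancy 5/32, limited by registers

registers: 1 block
shared memory: no limit (kernel uses none)
warps: 6 blocks
blocks: 24 blocks

Answer: 1 block, 10 active warps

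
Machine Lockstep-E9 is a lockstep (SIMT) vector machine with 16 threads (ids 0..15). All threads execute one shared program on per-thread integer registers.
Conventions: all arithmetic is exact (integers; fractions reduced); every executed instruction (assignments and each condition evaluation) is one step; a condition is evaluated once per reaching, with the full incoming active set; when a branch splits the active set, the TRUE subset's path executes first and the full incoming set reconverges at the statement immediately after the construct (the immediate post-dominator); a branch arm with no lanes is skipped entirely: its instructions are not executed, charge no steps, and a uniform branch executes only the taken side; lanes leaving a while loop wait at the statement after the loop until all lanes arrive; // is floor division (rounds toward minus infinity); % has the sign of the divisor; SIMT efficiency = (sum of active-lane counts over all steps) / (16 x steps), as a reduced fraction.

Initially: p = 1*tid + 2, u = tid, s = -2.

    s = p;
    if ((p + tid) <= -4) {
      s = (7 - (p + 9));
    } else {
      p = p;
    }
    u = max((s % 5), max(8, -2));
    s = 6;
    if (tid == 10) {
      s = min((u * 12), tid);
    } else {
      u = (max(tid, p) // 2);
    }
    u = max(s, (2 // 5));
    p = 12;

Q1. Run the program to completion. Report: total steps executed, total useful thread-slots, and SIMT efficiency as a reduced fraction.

Answer: 10 steps, 144 useful, 9/10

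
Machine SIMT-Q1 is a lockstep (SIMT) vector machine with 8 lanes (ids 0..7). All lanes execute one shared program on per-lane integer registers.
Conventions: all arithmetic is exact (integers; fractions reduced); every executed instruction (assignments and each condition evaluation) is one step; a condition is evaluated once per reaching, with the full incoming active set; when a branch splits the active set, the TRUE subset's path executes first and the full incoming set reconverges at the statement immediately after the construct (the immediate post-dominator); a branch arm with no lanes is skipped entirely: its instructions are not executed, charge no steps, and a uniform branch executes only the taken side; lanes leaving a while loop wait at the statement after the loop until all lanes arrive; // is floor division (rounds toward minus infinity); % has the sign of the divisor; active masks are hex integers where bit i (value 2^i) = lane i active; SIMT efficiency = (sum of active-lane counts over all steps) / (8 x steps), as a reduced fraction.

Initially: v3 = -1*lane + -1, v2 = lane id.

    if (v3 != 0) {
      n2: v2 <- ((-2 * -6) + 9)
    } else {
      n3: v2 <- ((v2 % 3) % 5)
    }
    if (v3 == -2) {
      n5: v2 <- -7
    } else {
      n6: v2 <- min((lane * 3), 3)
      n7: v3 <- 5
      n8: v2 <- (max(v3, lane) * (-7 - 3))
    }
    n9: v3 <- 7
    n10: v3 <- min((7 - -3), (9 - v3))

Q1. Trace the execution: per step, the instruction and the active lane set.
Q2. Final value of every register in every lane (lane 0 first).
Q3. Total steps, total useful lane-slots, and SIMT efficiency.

step 0: eval (v3 != 0)               0xff
step 1: v2 <- ((-2 * -6) + 9)        0xff
step 2: eval (v3 == -2)              0xff
step 3: v2 <- -7                     0x02
step 4: v2 <- min((lane * 3), 3)     0xfd
step 5: v3 <- 5                      0xfd
step 6: v2 <- (max(v3, lane) * (-7 - 3)) 0xfd
step 7: v3 <- 7                      0xff
step 8: v3 <- min((7 - -3), (9 - v3)) 0xff

Answer: 9 steps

v3: 2,2,2,2,2,2,2,2
v2: -50,-7,-50,-50,-50,-50,-60,-70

steps = 9; useful = 62; efficiency = 62/72 = 31/36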